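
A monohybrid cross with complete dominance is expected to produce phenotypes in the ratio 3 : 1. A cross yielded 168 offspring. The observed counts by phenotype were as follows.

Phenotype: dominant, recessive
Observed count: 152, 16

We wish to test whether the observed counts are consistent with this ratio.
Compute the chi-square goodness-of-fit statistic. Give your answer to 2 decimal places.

21.46

Ratio total = 4. Expected counts: 168×3/4 = 126, 168×1/4 = 42.
dominant: (152 − 126)²/126 = 676/126 = 5.365
recessive: (16 − 42)²/42 = 676/42 = 16.095
Sum = 21.46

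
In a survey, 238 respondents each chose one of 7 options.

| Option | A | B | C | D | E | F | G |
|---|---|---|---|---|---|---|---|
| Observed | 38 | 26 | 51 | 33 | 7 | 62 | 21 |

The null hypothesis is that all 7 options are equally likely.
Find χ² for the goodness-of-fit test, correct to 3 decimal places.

Expected count for each of the 7 categories: 238/7 = 34.
χ² = (38−34)²/34 + (26−34)²/34 + (51−34)²/34 + (33−34)²/34 + (7−34)²/34 + (62−34)²/34 + (21−34)²/34
   = 0.4706 + 1.8824 + 8.5000 + 0.0294 + 21.4412 + 23.0588 + 4.9706
Sum = 60.353

60.353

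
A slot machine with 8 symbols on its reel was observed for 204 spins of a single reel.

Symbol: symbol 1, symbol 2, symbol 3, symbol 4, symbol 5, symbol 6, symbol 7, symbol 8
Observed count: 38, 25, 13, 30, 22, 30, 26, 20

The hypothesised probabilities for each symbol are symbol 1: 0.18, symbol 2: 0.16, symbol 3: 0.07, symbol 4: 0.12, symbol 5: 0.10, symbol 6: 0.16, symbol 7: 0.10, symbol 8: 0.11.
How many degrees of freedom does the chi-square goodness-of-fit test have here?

7

There are k = 8 categories and no parameters were estimated from the data, so df = 8 − 1 = 7.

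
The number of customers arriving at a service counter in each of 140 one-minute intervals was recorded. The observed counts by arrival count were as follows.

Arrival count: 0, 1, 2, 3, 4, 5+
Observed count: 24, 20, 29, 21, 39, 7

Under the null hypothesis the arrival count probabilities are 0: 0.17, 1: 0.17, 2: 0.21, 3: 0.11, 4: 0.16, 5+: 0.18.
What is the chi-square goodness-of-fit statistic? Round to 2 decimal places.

28.10

Expected counts E_i = n·p_i: 140×0.17 = 23.8, 140×0.17 = 23.8, 140×0.21 = 29.4, 140×0.11 = 15.4, 140×0.16 = 22.4, 140×0.18 = 25.2.
cat         O        E   (O−E)²/E
0          24     23.8      0.002
1          20     23.8      0.607
2          29     29.4      0.005
3          21     15.4      2.036
4          39     22.4     12.302
5+          7     25.2     13.144
Sum = 28.10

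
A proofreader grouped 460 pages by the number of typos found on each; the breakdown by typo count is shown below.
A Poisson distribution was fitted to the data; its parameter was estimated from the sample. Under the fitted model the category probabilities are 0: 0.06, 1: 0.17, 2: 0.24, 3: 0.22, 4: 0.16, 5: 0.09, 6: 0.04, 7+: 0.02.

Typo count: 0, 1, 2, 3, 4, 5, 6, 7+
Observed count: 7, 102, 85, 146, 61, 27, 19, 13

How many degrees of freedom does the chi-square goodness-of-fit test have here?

There are k = 8 categories and 1 parameter estimated from the data, so df = 8 − 1 − 1 = 6.

6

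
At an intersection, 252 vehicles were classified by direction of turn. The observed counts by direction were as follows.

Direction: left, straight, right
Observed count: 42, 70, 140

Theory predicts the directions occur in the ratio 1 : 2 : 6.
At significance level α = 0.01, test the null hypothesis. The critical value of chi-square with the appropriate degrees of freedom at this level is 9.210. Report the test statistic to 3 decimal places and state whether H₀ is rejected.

Ratio total = 9. Expected counts: 252×1/9 = 28, 252×2/9 = 56, 252×6/9 = 168.
χ² = (42−28)²/28 + (70−56)²/56 + (140−168)²/168
   = 7.0000 + 3.5000 + 4.6667
Sum = 15.167
df = 2. Since 15.167 > 9.210, we reject H₀.

15.167; reject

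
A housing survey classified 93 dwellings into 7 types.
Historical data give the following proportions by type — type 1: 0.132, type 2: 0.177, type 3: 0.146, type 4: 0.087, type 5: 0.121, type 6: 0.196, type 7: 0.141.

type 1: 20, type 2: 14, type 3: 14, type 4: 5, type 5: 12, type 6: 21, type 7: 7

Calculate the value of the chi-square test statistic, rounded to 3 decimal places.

Expected counts E_i = n·p_i: 93×0.132 = 12.276, 93×0.177 = 16.461, 93×0.146 = 13.578, 93×0.087 = 8.091, 93×0.121 = 11.253, 93×0.196 = 18.228, 93×0.141 = 13.113.
cat         O        E   (O−E)²/E
type 1     20   12.276     4.8599
type 2     14   16.461     0.3679
type 3     14   13.578     0.0131
type 4      5    8.091     1.1809
type 5     12   11.253     0.0496
type 6     21   18.228     0.4215
type 7      7   13.113     2.8497
Sum = 9.743

9.743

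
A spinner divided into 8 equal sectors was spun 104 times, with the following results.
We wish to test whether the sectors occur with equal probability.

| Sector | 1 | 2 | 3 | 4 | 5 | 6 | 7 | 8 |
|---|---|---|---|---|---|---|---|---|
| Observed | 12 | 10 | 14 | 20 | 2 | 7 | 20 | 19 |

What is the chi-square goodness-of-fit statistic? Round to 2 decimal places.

23.23

Expected count for each of the 8 categories: 104/8 = 13.
χ² = (12−13)²/13 + (10−13)²/13 + (14−13)²/13 + (20−13)²/13 + (2−13)²/13 + (7−13)²/13 + (20−13)²/13 + (19−13)²/13
   = 0.077 + 0.692 + 0.077 + 3.769 + 9.308 + 2.769 + 3.769 + 2.769
Sum = 23.23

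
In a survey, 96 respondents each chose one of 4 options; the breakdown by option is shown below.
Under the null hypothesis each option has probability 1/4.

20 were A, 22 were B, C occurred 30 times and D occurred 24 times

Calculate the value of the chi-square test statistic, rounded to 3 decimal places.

2.333

Expected count for each of the 4 categories: 96/4 = 24.
χ² = (20−24)²/24 + (22−24)²/24 + (30−24)²/24 + (24−24)²/24
   = 0.6667 + 0.1667 + 1.5000 + 0.0000
Sum = 2.333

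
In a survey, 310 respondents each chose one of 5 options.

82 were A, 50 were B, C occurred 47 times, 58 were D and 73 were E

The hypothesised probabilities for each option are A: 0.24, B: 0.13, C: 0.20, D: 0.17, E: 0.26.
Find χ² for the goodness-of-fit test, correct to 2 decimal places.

Expected counts E_i = n·p_i: 310×0.24 = 74.4, 310×0.13 = 40.3, 310×0.20 = 62, 310×0.17 = 52.7, 310×0.26 = 80.6.
cat         O        E   (O−E)²/E
A          82     74.4      0.776
B          50     40.3      2.335
C          47       62      3.629
D          58     52.7      0.533
E          73     80.6      0.717
Sum = 7.99

7.99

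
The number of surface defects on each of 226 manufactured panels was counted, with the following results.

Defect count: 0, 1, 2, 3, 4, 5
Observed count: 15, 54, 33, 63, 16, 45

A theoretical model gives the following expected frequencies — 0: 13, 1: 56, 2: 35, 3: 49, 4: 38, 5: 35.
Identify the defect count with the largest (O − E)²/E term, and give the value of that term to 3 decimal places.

4, 12.737

cat         O        E   (O−E)²/E
0          15       13     0.3077
1          54       56     0.0714
2          33       35     0.1143
3          63       49     4.0000
4          16       38    12.7368
5          45       35     2.8571
The largest term is for 4: 12.737.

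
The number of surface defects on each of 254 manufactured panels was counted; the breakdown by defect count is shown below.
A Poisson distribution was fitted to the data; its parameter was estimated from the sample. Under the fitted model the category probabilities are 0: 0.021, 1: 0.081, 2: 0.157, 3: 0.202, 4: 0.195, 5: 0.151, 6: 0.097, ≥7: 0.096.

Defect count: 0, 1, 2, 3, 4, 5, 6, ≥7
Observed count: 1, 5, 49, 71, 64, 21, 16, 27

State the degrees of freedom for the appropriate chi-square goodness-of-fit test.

There are k = 8 categories and 1 parameter estimated from the data, so df = 8 − 1 − 1 = 6.

6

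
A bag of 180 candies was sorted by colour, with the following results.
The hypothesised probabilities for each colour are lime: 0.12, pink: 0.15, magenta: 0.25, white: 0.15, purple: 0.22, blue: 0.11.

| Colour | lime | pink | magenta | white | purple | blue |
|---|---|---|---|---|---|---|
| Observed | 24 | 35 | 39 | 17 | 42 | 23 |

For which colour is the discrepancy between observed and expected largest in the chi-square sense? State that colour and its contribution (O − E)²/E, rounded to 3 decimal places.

Expected counts E_i = n·p_i: 180×0.12 = 21.6, 180×0.15 = 27, 180×0.25 = 45, 180×0.15 = 27, 180×0.22 = 39.6, 180×0.11 = 19.8.
cat          O        E   (O−E)²/E
lime        24     21.6     0.2667
pink        35       27     2.3704
magenta     39       45     0.8000
white       17       27     3.7037
purple      42     39.6     0.1455
blue        23     19.8     0.5172
The largest term is for white: 3.704.

white, 3.704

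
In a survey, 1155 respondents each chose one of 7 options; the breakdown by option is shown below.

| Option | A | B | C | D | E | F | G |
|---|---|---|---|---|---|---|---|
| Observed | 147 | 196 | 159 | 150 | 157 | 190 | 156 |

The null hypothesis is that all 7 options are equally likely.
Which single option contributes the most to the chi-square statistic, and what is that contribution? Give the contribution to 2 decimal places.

Expected count for each of the 7 categories: 1155/7 = 165.
cat         O        E   (O−E)²/E
A         147      165      1.964
B         196      165      5.824
C         159      165      0.218
D         150      165      1.364
E         157      165      0.388
F         190      165      3.788
G         156      165      0.491
The largest term is for B: 5.82.

B, 5.82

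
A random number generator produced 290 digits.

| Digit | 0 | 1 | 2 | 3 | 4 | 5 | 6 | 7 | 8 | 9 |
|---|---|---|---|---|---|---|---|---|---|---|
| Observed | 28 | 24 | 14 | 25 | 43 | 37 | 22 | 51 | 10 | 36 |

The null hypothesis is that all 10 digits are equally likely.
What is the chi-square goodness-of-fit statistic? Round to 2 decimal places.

50.69

Under H₀ each category has probability 1/10, so each expected count is 290/10 = 29.
cat         O        E   (O−E)²/E
0          28       29      0.034
1          24       29      0.862
2          14       29      7.759
3          25       29      0.552
4          43       29      6.759
5          37       29      2.207
6          22       29      1.690
7          51       29     16.690
8          10       29     12.448
9          36       29      1.690
Sum = 50.69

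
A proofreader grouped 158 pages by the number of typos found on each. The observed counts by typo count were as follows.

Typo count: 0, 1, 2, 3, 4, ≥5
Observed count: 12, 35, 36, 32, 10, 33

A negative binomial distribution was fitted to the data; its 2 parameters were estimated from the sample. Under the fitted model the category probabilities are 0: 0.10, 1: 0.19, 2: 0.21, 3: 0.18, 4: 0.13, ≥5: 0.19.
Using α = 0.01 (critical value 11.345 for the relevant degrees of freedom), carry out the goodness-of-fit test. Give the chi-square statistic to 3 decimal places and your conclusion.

8.130; do not reject

Expected counts E_i = n·p_i: 158×0.10 = 15.8, 158×0.19 = 30.02, 158×0.21 = 33.18, 158×0.18 = 28.44, 158×0.13 = 20.54, 158×0.19 = 30.02.
0: (12 − 15.8)²/15.8 = 14.44/15.8 = 0.9139
1: (35 − 30.02)²/30.02 = 24.8004/30.02 = 0.8261
2: (36 − 33.18)²/33.18 = 7.9524/33.18 = 0.2397
3: (32 − 28.44)²/28.44 = 12.6736/28.44 = 0.4456
4: (10 − 20.54)²/20.54 = 111.0916/20.54 = 5.4085
≥5: (33 − 30.02)²/30.02 = 8.8804/30.02 = 0.2958
Sum = 8.130
df = 3. Since 8.130 < 11.345, we do not reject H₀.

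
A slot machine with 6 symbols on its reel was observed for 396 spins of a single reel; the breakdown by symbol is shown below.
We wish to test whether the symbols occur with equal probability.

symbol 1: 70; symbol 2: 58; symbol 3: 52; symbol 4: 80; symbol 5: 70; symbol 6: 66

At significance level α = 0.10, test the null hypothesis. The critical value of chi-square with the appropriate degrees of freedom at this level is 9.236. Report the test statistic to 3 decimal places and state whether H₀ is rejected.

Expected count for each of the 6 categories: 396/6 = 66.
χ² = (70−66)²/66 + (58−66)²/66 + (52−66)²/66 + (80−66)²/66 + (70−66)²/66 + (66−66)²/66
   = 0.2424 + 0.9697 + 2.9697 + 2.9697 + 0.2424 + 0.0000
Sum = 7.394
df = 5. Since 7.394 < 9.236, we do not reject H₀.

7.394; do not reject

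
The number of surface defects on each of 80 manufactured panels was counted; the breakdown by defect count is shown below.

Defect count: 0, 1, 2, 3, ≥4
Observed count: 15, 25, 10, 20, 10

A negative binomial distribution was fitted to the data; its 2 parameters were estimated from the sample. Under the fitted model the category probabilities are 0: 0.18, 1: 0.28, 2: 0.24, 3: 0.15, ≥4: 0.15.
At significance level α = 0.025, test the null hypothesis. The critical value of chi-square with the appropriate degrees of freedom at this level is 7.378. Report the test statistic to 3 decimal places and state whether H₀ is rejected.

Expected counts E_i = n·p_i: 80×0.18 = 14.4, 80×0.28 = 22.4, 80×0.24 = 19.2, 80×0.15 = 12, 80×0.15 = 12.
cat         O        E   (O−E)²/E
0          15     14.4     0.0250
1          25     22.4     0.3018
2          10     19.2     4.4083
3          20       12     5.3333
≥4         10       12     0.3333
Sum = 10.402
df = 2. Since 10.402 > 7.378, we reject H₀.

10.402; reject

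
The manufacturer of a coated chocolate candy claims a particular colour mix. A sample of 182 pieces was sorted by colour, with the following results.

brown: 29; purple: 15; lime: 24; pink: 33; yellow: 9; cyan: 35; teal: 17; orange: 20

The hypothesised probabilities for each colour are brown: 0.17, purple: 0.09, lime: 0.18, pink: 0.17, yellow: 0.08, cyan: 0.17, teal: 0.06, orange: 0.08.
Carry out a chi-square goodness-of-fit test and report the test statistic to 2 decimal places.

10.79

Expected counts E_i = n·p_i: 182×0.17 = 30.94, 182×0.09 = 16.38, 182×0.18 = 32.76, 182×0.17 = 30.94, 182×0.08 = 14.56, 182×0.17 = 30.94, 182×0.06 = 10.92, 182×0.08 = 14.56.
cat         O        E   (O−E)²/E
brown      29    30.94      0.122
purple     15    16.38      0.116
lime       24    32.76      2.342
pink       33    30.94      0.137
yellow      9    14.56      2.123
cyan       35    30.94      0.533
teal       17    10.92      3.385
orange     20    14.56      2.033
Sum = 10.79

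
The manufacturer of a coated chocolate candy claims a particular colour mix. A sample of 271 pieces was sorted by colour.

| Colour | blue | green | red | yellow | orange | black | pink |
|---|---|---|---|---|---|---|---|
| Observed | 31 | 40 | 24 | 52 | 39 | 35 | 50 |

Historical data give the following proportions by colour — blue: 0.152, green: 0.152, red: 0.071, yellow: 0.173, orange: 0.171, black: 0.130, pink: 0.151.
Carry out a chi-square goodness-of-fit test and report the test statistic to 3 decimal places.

7.471

Expected counts E_i = n·p_i: 271×0.152 = 41.192, 271×0.152 = 41.192, 271×0.071 = 19.241, 271×0.173 = 46.883, 271×0.171 = 46.341, 271×0.130 = 35.23, 271×0.151 = 40.921.
cat         O        E   (O−E)²/E
blue       31   41.192     2.5218
green      40   41.192     0.0345
red        24   19.241     1.1771
yellow     52   46.883     0.5585
orange     39   46.341     1.1629
black      35    35.23     0.0015
pink       50   40.921     2.0143
Sum = 7.471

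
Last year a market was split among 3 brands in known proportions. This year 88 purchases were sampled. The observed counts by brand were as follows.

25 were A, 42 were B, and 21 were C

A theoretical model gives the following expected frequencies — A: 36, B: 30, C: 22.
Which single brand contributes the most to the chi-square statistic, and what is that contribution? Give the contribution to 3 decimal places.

cat         O        E   (O−E)²/E
A          25       36     3.3611
B          42       30     4.8000
C          21       22     0.0455
The largest term is for B: 4.800.

B, 4.800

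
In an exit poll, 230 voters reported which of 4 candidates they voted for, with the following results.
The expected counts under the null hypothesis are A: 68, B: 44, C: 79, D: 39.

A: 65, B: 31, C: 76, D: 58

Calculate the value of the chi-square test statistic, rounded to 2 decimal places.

13.34

A: (65 − 68)²/68 = 9/68 = 0.132
B: (31 − 44)²/44 = 169/44 = 3.841
C: (76 − 79)²/79 = 9/79 = 0.114
D: (58 − 39)²/39 = 361/39 = 9.256
Sum = 13.34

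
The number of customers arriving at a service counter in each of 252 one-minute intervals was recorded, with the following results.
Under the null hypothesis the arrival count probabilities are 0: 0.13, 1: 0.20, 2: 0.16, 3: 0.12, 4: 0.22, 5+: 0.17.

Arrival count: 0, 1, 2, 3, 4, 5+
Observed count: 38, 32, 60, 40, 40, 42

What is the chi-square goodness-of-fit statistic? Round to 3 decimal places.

24.628

Expected counts E_i = n·p_i: 252×0.13 = 32.76, 252×0.20 = 50.4, 252×0.16 = 40.32, 252×0.12 = 30.24, 252×0.22 = 55.44, 252×0.17 = 42.84.
χ² = (38−32.76)²/32.76 + (32−50.4)²/50.4 + (60−40.32)²/40.32 + (40−30.24)²/30.24 + (40−55.44)²/55.44 + (42−42.84)²/42.84
   = 0.8381 + 6.7175 + 9.6057 + 3.1501 + 4.3000 + 0.0165
Sum = 24.628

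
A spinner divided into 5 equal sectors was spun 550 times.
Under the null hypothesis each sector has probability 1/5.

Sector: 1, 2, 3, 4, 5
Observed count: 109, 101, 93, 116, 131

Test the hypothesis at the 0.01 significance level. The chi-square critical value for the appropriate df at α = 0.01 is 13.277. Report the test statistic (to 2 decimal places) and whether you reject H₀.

Under H₀ each category has probability 1/5, so each expected count is 550/5 = 110.
χ² = (109−110)²/110 + (101−110)²/110 + (93−110)²/110 + (116−110)²/110 + (131−110)²/110
   = 0.009 + 0.736 + 2.627 + 0.327 + 4.009
Sum = 7.71
df = 4. Since 7.71 < 13.277, we do not reject H₀.

7.71; do not reject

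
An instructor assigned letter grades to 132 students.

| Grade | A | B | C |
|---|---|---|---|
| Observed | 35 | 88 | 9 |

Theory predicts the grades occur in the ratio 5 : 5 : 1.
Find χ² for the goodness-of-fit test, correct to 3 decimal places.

Ratio total = 11. Expected counts: 132×5/11 = 60, 132×5/11 = 60, 132×1/11 = 12.
cat         O        E   (O−E)²/E
A          35       60    10.4167
B          88       60    13.0667
C           9       12     0.7500
Sum = 24.233

24.233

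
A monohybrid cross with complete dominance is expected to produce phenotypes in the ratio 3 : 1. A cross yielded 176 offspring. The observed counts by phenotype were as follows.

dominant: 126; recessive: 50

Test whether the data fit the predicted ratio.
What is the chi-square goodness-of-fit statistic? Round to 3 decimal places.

1.091

Ratio total = 4. Expected counts: 176×3/4 = 132, 176×1/4 = 44.
cat            O        E   (O−E)²/E
dominant     126      132     0.2727
recessive     50       44     0.8182
Sum = 1.091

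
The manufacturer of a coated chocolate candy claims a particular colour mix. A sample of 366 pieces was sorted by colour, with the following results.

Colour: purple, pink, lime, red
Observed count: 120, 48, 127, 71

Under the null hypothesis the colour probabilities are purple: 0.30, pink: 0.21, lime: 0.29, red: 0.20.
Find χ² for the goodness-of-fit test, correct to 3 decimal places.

15.950

Expected counts E_i = n·p_i: 366×0.30 = 109.8, 366×0.21 = 76.86, 366×0.29 = 106.14, 366×0.20 = 73.2.
cat         O        E   (O−E)²/E
purple    120    109.8     0.9475
pink       48    76.86    10.8366
lime      127   106.14     4.0997
red        71     73.2     0.0661
Sum = 15.950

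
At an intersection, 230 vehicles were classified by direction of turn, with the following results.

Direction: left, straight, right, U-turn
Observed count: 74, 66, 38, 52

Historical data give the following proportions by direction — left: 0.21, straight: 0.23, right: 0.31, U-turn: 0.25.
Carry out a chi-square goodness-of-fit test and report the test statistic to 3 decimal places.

Expected counts E_i = n·p_i: 230×0.21 = 48.3, 230×0.23 = 52.9, 230×0.31 = 71.3, 230×0.25 = 57.5.
χ² = (74−48.3)²/48.3 + (66−52.9)²/52.9 + (38−71.3)²/71.3 + (52−57.5)²/57.5
   = 13.6747 + 3.2440 + 15.5525 + 0.5261
Sum = 32.997

32.997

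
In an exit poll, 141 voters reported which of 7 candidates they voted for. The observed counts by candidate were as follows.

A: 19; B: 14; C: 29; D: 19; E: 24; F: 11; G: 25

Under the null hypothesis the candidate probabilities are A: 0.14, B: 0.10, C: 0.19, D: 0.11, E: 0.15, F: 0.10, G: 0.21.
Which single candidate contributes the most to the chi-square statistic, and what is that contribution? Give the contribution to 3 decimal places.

D, 0.785

Expected counts E_i = n·p_i: 141×0.14 = 19.74, 141×0.10 = 14.1, 141×0.19 = 26.79, 141×0.11 = 15.51, 141×0.15 = 21.15, 141×0.10 = 14.1, 141×0.21 = 29.61.
cat         O        E   (O−E)²/E
A          19    19.74     0.0277
B          14     14.1     0.0007
C          29    26.79     0.1823
D          19    15.51     0.7853
E          24    21.15     0.3840
F          11     14.1     0.6816
G          25    29.61     0.7177
The largest term is for D: 0.785.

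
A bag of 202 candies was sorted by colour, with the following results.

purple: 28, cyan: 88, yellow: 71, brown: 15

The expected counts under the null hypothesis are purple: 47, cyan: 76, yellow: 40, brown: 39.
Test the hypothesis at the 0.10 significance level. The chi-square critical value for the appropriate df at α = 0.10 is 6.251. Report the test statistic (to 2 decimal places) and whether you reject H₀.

48.37; reject

χ² = (28−47)²/47 + (88−76)²/76 + (71−40)²/40 + (15−39)²/39
   = 7.681 + 1.895 + 24.025 + 14.769
Sum = 48.37
df = 3. Since 48.37 > 6.251, we reject H₀.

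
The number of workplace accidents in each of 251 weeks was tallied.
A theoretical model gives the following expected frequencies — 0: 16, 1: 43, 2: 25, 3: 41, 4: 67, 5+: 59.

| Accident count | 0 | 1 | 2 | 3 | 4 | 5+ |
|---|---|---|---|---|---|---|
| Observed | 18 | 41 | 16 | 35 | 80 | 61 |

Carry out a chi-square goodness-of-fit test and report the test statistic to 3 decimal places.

7.051

χ² = (18−16)²/16 + (41−43)²/43 + (16−25)²/25 + (35−41)²/41 + (80−67)²/67 + (61−59)²/59
   = 0.2500 + 0.0930 + 3.2400 + 0.8780 + 2.5224 + 0.0678
Sum = 7.051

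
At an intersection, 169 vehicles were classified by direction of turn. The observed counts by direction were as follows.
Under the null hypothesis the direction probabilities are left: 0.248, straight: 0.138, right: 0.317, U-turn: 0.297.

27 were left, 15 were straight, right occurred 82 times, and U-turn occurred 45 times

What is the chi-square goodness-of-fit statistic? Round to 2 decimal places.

Expected counts E_i = n·p_i: 169×0.248 = 41.912, 169×0.138 = 23.322, 169×0.317 = 53.573, 169×0.297 = 50.193.
cat           O        E   (O−E)²/E
left         27   41.912      5.306
straight     15   23.322      2.970
right        82   53.573     15.084
U-turn       45   50.193      0.537
Sum = 23.90

23.90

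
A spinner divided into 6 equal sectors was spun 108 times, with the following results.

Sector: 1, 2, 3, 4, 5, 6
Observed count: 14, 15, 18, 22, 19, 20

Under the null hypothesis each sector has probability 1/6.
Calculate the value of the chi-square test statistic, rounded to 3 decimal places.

Expected count for each of the 6 categories: 108/6 = 18.
χ² = (14−18)²/18 + (15−18)²/18 + (18−18)²/18 + (22−18)²/18 + (19−18)²/18 + (20−18)²/18
   = 0.8889 + 0.5000 + 0.0000 + 0.8889 + 0.0556 + 0.2222
Sum = 2.556

2.556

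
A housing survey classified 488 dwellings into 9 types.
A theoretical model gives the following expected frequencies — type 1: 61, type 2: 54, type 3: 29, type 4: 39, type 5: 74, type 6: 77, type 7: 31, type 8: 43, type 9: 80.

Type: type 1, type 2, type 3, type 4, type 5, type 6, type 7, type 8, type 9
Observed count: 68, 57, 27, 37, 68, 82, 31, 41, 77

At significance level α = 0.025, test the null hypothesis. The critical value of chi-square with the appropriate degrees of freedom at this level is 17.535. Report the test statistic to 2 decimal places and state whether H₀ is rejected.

2.23; do not reject

type 1: (68 − 61)²/61 = 49/61 = 0.803
type 2: (57 − 54)²/54 = 9/54 = 0.167
type 3: (27 − 29)²/29 = 4/29 = 0.138
type 4: (37 − 39)²/39 = 4/39 = 0.103
type 5: (68 − 74)²/74 = 36/74 = 0.486
type 6: (82 − 77)²/77 = 25/77 = 0.325
type 7: (31 − 31)²/31 = 0/31 = 0.000
type 8: (41 − 43)²/43 = 4/43 = 0.093
type 9: (77 − 80)²/80 = 9/80 = 0.113
Sum = 2.23
df = 8. Since 2.23 < 17.535, we do not reject H₀.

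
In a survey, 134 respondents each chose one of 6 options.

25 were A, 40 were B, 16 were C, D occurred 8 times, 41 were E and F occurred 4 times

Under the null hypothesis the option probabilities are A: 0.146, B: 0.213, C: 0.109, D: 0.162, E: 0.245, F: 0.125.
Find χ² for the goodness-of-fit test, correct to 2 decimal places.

26.64

Expected counts E_i = n·p_i: 134×0.146 = 19.564, 134×0.213 = 28.542, 134×0.109 = 14.606, 134×0.162 = 21.708, 134×0.245 = 32.83, 134×0.125 = 16.75.
cat         O        E   (O−E)²/E
A          25   19.564      1.510
B          40   28.542      4.600
C          16   14.606      0.133
D           8   21.708      8.656
E          41    32.83      2.033
F           4    16.75      9.705
Sum = 26.64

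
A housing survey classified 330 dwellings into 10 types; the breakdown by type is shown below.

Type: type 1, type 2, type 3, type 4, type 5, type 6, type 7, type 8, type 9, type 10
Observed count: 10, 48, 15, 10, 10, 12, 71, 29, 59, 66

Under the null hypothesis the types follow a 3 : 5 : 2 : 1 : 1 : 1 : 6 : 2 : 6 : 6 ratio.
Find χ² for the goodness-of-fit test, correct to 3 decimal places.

Ratio total = 33. Expected counts: 330×3/33 = 30, 330×5/33 = 50, 330×2/33 = 20, 330×1/33 = 10, 330×1/33 = 10, 330×1/33 = 10, 330×6/33 = 60, 330×2/33 = 20, 330×6/33 = 60, 330×6/33 = 60.
type 1: (10 − 30)²/30 = 400/30 = 13.3333
type 2: (48 − 50)²/50 = 4/50 = 0.0800
type 3: (15 − 20)²/20 = 25/20 = 1.2500
type 4: (10 − 10)²/10 = 0/10 = 0.0000
type 5: (10 − 10)²/10 = 0/10 = 0.0000
type 6: (12 − 10)²/10 = 4/10 = 0.4000
type 7: (71 − 60)²/60 = 121/60 = 2.0167
type 8: (29 − 20)²/20 = 81/20 = 4.0500
type 9: (59 − 60)²/60 = 1/60 = 0.0167
type 10: (66 − 60)²/60 = 36/60 = 0.6000
Sum = 21.747

21.747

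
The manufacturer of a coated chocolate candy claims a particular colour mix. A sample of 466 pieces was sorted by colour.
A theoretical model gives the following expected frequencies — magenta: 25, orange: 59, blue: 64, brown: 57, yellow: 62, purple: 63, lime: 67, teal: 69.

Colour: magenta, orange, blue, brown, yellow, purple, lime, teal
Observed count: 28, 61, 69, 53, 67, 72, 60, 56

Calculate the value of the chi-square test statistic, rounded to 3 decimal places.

5.969

magenta: (28 − 25)²/25 = 9/25 = 0.3600
orange: (61 − 59)²/59 = 4/59 = 0.0678
blue: (69 − 64)²/64 = 25/64 = 0.3906
brown: (53 − 57)²/57 = 16/57 = 0.2807
yellow: (67 − 62)²/62 = 25/62 = 0.4032
purple: (72 − 63)²/63 = 81/63 = 1.2857
lime: (60 − 67)²/67 = 49/67 = 0.7313
teal: (56 − 69)²/69 = 169/69 = 2.4493
Sum = 5.969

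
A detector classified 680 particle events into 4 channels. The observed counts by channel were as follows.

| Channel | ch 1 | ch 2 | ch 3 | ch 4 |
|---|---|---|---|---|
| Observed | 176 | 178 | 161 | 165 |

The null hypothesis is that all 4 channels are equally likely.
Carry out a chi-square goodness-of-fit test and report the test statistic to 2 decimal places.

Under H₀ each category has probability 1/4, so each expected count is 680/4 = 170.
cat         O        E   (O−E)²/E
ch 1      176      170      0.212
ch 2      178      170      0.376
ch 3      161      170      0.476
ch 4      165      170      0.147
Sum = 1.21

1.21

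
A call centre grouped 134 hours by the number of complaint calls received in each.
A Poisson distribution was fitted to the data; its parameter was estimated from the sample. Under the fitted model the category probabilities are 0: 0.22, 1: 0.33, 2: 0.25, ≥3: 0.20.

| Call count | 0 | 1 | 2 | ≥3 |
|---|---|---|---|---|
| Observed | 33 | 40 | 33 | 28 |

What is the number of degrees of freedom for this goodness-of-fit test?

2

There are k = 4 categories and 1 parameter estimated from the data, so df = 4 − 1 − 1 = 2.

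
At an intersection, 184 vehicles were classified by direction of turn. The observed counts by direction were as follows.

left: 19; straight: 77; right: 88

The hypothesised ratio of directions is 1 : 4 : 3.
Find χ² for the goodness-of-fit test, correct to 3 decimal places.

8.373

Ratio total = 8. Expected counts: 184×1/8 = 23, 184×4/8 = 92, 184×3/8 = 69.
χ² = (19−23)²/23 + (77−92)²/92 + (88−69)²/69
   = 0.6957 + 2.4457 + 5.2319
Sum = 8.373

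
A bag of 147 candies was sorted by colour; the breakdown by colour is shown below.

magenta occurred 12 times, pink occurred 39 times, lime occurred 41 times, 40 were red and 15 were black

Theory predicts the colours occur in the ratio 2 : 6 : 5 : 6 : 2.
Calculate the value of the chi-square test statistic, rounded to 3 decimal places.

Ratio total = 21. Expected counts: 147×2/21 = 14, 147×6/21 = 42, 147×5/21 = 35, 147×6/21 = 42, 147×2/21 = 14.
χ² = (12−14)²/14 + (39−42)²/42 + (41−35)²/35 + (40−42)²/42 + (15−14)²/14
   = 0.2857 + 0.2143 + 1.0286 + 0.0952 + 0.0714
Sum = 1.695

1.695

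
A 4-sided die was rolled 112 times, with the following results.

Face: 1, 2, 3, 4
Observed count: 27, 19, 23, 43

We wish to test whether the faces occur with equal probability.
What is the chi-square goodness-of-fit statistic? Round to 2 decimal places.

Under H₀ each category has probability 1/4, so each expected count is 112/4 = 28.
1: (27 − 28)²/28 = 1/28 = 0.036
2: (19 − 28)²/28 = 81/28 = 2.893
3: (23 − 28)²/28 = 25/28 = 0.893
4: (43 − 28)²/28 = 225/28 = 8.036
Sum = 11.86

11.86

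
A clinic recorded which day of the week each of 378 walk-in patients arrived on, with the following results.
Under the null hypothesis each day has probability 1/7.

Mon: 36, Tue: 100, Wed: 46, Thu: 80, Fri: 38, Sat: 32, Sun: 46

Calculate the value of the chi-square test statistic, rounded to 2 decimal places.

73.78

Expected count for each of the 7 categories: 378/7 = 54.
cat         O        E   (O−E)²/E
Mon        36       54      6.000
Tue       100       54     39.185
Wed        46       54      1.185
Thu        80       54     12.519
Fri        38       54      4.741
Sat        32       54      8.963
Sun        46       54      1.185
Sum = 73.78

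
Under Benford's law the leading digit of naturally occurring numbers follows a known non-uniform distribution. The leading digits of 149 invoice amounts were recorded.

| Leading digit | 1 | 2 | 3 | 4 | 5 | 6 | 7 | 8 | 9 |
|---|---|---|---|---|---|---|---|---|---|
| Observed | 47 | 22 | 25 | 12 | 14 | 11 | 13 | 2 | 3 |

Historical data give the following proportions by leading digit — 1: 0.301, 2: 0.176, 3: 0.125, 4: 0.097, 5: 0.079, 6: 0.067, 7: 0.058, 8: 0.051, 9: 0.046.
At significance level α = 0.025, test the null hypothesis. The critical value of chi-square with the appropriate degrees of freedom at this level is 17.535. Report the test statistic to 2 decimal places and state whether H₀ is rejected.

12.40; do not reject

Expected counts E_i = n·p_i: 149×0.301 = 44.849, 149×0.176 = 26.224, 149×0.125 = 18.625, 149×0.097 = 14.453, 149×0.079 = 11.771, 149×0.067 = 9.983, 149×0.058 = 8.642, 149×0.051 = 7.599, 149×0.046 = 6.854.
1: (47 − 44.849)²/44.849 = 4.626801/44.849 = 0.103
2: (22 − 26.224)²/26.224 = 17.842176/26.224 = 0.680
3: (25 − 18.625)²/18.625 = 40.640625/18.625 = 2.182
4: (12 − 14.453)²/14.453 = 6.017209/14.453 = 0.416
5: (14 − 11.771)²/11.771 = 4.968441/11.771 = 0.422
6: (11 − 9.983)²/9.983 = 1.034289/9.983 = 0.104
7: (13 − 8.642)²/8.642 = 18.992164/8.642 = 2.198
8: (2 − 7.599)²/7.599 = 31.348801/7.599 = 4.125
9: (3 − 6.854)²/6.854 = 14.853316/6.854 = 2.167
Sum = 12.40
df = 8. Since 12.40 < 17.535, we do not reject H₀.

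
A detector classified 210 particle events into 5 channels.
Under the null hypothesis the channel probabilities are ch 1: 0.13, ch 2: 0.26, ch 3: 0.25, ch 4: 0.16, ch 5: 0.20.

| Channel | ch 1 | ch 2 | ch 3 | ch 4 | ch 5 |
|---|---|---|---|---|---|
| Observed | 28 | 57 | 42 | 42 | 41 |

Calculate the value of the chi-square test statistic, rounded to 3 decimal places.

4.347

Expected counts E_i = n·p_i: 210×0.13 = 27.3, 210×0.26 = 54.6, 210×0.25 = 52.5, 210×0.16 = 33.6, 210×0.20 = 42.
χ² = (28−27.3)²/27.3 + (57−54.6)²/54.6 + (42−52.5)²/52.5 + (42−33.6)²/33.6 + (41−42)²/42
   = 0.0179 + 0.1055 + 2.1000 + 2.1000 + 0.0238
Sum = 4.347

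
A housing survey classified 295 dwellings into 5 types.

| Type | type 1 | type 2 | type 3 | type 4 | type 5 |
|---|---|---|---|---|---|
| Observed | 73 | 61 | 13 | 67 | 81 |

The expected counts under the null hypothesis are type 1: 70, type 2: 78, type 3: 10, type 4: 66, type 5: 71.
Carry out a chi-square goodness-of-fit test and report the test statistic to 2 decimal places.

type 1: (73 − 70)²/70 = 9/70 = 0.129
type 2: (61 − 78)²/78 = 289/78 = 3.705
type 3: (13 − 10)²/10 = 9/10 = 0.900
type 4: (67 − 66)²/66 = 1/66 = 0.015
type 5: (81 − 71)²/71 = 100/71 = 1.408
Sum = 6.16

6.16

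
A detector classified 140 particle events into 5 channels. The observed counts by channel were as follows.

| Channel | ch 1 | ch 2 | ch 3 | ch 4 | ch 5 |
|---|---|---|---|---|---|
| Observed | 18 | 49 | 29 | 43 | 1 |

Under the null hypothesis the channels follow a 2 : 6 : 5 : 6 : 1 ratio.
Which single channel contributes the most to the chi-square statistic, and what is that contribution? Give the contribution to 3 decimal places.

Ratio total = 20. Expected counts: 140×2/20 = 14, 140×6/20 = 42, 140×5/20 = 35, 140×6/20 = 42, 140×1/20 = 7.
cat         O        E   (O−E)²/E
ch 1       18       14     1.1429
ch 2       49       42     1.1667
ch 3       29       35     1.0286
ch 4       43       42     0.0238
ch 5        1        7     5.1429
The largest term is for ch 5: 5.143.

ch 5, 5.143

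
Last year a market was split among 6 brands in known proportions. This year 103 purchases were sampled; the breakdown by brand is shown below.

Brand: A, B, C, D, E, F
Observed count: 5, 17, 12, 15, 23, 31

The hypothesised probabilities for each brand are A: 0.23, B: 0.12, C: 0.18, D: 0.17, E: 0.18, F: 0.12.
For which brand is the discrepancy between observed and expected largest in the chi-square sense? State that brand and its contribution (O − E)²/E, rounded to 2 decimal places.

Expected counts E_i = n·p_i: 103×0.23 = 23.69, 103×0.12 = 12.36, 103×0.18 = 18.54, 103×0.17 = 17.51, 103×0.18 = 18.54, 103×0.12 = 12.36.
χ² = (5−23.69)²/23.69 + (17−12.36)²/12.36 + (12−18.54)²/18.54 + (15−17.51)²/17.51 + (23−18.54)²/18.54 + (31−12.36)²/12.36
   = 14.745 + 1.742 + 2.307 + 0.360 + 1.073 + 28.111
The largest term is for F: 28.11.

F, 28.11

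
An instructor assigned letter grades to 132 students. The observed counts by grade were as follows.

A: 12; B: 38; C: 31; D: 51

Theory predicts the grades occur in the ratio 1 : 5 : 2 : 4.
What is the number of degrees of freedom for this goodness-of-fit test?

There are k = 4 categories and no parameters were estimated from the data, so df = 4 − 1 = 3.

3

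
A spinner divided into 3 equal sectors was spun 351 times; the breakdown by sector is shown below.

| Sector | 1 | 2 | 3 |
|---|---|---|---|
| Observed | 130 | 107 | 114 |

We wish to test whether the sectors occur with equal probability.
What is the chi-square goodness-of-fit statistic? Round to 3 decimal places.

2.376

Expected count for each of the 3 categories: 351/3 = 117.
1: (130 − 117)²/117 = 169/117 = 1.4444
2: (107 − 117)²/117 = 100/117 = 0.8547
3: (114 − 117)²/117 = 9/117 = 0.0769
Sum = 2.376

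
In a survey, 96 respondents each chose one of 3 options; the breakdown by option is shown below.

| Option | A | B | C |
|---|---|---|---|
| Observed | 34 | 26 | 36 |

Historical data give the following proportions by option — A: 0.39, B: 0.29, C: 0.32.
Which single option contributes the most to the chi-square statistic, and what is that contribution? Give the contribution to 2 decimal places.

Expected counts E_i = n·p_i: 96×0.39 = 37.44, 96×0.29 = 27.84, 96×0.32 = 30.72.
χ² = (34−37.44)²/37.44 + (26−27.84)²/27.84 + (36−30.72)²/30.72
   = 0.316 + 0.122 + 0.908
The largest term is for C: 0.91.

C, 0.91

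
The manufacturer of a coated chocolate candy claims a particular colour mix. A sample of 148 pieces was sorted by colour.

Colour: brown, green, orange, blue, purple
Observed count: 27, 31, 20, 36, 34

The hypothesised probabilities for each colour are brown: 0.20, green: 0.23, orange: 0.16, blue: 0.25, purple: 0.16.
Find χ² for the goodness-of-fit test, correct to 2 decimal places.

Expected counts E_i = n·p_i: 148×0.20 = 29.6, 148×0.23 = 34.04, 148×0.16 = 23.68, 148×0.25 = 37, 148×0.16 = 23.68.
brown: (27 − 29.6)²/29.6 = 6.76/29.6 = 0.228
green: (31 − 34.04)²/34.04 = 9.2416/34.04 = 0.271
orange: (20 − 23.68)²/23.68 = 13.5424/23.68 = 0.572
blue: (36 − 37)²/37 = 1/37 = 0.027
purple: (34 − 23.68)²/23.68 = 106.5024/23.68 = 4.498
Sum = 5.60

5.60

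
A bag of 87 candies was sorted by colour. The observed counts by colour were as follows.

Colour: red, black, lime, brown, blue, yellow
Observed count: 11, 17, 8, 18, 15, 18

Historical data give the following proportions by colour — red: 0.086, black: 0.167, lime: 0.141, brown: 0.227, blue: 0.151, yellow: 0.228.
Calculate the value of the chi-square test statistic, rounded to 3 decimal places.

Expected counts E_i = n·p_i: 87×0.086 = 7.482, 87×0.167 = 14.529, 87×0.141 = 12.267, 87×0.227 = 19.749, 87×0.151 = 13.137, 87×0.228 = 19.836.
χ² = (11−7.482)²/7.482 + (17−14.529)²/14.529 + (8−12.267)²/12.267 + (18−19.749)²/19.749 + (15−13.137)²/13.137 + (18−19.836)²/19.836
   = 1.6541 + 0.4203 + 1.4842 + 0.1549 + 0.2642 + 0.1699
Sum = 4.148

4.148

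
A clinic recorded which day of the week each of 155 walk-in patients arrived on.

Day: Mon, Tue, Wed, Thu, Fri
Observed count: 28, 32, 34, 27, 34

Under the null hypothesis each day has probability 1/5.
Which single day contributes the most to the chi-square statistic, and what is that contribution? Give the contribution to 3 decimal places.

Expected count for each of the 5 categories: 155/5 = 31.
cat         O        E   (O−E)²/E
Mon        28       31     0.2903
Tue        32       31     0.0323
Wed        34       31     0.2903
Thu        27       31     0.5161
Fri        34       31     0.2903
The largest term is for Thu: 0.516.

Thu, 0.516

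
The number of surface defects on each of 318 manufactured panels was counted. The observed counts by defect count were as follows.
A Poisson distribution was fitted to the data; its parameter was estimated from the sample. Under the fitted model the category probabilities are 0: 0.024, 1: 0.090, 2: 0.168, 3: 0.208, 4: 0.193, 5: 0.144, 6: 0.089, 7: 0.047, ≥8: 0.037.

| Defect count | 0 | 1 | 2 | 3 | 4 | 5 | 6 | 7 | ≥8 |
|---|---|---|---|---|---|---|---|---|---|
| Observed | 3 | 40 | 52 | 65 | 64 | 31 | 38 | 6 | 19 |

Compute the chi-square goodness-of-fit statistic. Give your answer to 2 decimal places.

25.41

Expected counts E_i = n·p_i: 318×0.024 = 7.632, 318×0.090 = 28.62, 318×0.168 = 53.424, 318×0.208 = 66.144, 318×0.193 = 61.374, 318×0.144 = 45.792, 318×0.089 = 28.302, 318×0.047 = 14.946, 318×0.037 = 11.766.
χ² = (3−7.632)²/7.632 + (40−28.62)²/28.62 + (52−53.424)²/53.424 + (65−66.144)²/66.144 + (64−61.374)²/61.374 + (31−45.792)²/45.792 + (38−28.302)²/28.302 + (6−14.946)²/14.946 + (19−11.766)²/11.766
   = 2.811 + 4.525 + 0.038 + 0.020 + 0.112 + 4.778 + 3.323 + 5.355 + 4.448
Sum = 25.41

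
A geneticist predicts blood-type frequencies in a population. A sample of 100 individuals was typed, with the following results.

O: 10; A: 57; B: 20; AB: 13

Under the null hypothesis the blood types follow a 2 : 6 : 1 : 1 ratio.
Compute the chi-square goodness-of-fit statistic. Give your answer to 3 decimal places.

16.050

Ratio total = 10. Expected counts: 100×2/10 = 20, 100×6/10 = 60, 100×1/10 = 10, 100×1/10 = 10.
cat         O        E   (O−E)²/E
O          10       20     5.0000
A          57       60     0.1500
B          20       10    10.0000
AB         13       10     0.9000
Sum = 16.050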